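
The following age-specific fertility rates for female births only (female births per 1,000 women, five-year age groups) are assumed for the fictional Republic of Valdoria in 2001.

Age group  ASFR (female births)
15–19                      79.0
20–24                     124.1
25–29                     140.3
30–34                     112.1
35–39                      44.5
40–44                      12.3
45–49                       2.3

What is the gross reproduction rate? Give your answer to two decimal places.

Sum of female ASFRs = 79.0 + 124.1 + 140.3 + 112.1 + 44.5 + 12.3 + 2.3 = 514.6
GRR = 5 × 514.6 / 1000 = 2.573

2.57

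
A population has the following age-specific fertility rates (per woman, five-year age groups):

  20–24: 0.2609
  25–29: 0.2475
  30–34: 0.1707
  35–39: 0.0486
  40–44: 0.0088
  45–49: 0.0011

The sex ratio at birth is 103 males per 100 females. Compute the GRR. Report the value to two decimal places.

1.82

Proportion female at birth = 100 / (100 + 103) = 0.49261.
Sum of ASFRs = 0.2609 + 0.2475 + 0.1707 + 0.0486 + 0.0088 + 0.0011 = 0.7376
TFR = 5 × 0.7376 = 3.688
GRR = 0.49261 × 3.688 = 1.81675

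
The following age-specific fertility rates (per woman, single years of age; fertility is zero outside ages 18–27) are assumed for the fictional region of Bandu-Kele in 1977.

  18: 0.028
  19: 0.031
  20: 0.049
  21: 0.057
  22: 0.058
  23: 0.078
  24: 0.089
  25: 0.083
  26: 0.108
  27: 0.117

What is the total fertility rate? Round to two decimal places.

0.70

Sum of ASFRs = 0.028 + 0.031 + 0.049 + 0.057 + 0.058 + 0.078 + 0.089 + 0.083 + 0.108 + 0.117 = 0.698
TFR = 0.698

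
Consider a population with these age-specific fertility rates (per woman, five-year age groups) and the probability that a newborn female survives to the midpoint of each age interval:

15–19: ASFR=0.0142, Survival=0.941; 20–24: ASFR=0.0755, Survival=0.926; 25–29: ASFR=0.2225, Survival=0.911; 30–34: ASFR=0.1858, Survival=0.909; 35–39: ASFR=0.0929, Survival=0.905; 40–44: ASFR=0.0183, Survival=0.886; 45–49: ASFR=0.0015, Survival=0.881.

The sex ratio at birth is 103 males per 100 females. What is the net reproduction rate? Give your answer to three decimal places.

Proportion female at birth = 100 / (100 + 103) = 0.49261.
Weighting each age-specific rate by interval width and survival:
  15–19: 5 × 0.0142 × 0.941 = 0.06681
  20–24: 5 × 0.0755 × 0.926 = 0.34957
  25–29: 5 × 0.2225 × 0.911 = 1.01349
  30–34: 5 × 0.1858 × 0.909 = 0.84446
  35–39: 5 × 0.0929 × 0.905 = 0.42037
  40–44: 5 × 0.0183 × 0.886 = 0.08107
  45–49: 5 × 0.0015 × 0.881 = 0.00661
Sum = 2.78238
NRR = 0.49261 × 2.78238 = 1.37063

1.371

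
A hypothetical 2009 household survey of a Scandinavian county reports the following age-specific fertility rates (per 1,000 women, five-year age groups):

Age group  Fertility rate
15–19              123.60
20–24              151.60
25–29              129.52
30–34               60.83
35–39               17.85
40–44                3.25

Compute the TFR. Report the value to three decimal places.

Sum of ASFRs = 123.60 + 151.60 + 129.52 + 60.83 + 17.85 + 3.25 = 486.65
TFR = 5 × 486.65 / 1000 = 2.43325

2.433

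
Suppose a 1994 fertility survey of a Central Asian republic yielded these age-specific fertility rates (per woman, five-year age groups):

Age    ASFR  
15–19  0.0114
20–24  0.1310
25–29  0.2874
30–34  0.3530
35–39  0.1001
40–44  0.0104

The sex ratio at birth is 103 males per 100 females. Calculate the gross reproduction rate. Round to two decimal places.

Proportion female at birth = 100 / (100 + 103) = 0.49261.
Sum of ASFRs = 0.0114 + 0.1310 + 0.2874 + 0.3530 + 0.1001 + 0.0104 = 0.8933
TFR = 5 × 0.8933 = 4.4665
GRR = 0.49261 × 4.4665 = 2.20024

2.20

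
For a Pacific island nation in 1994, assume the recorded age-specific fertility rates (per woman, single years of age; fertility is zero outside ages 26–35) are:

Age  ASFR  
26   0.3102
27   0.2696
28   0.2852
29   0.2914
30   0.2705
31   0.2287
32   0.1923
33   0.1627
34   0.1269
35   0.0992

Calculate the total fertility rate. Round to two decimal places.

Sum of ASFRs = 0.3102 + 0.2696 + 0.2852 + 0.2914 + 0.2705 + 0.2287 + 0.1923 + 0.1627 + 0.1269 + 0.0992 = 2.2367
TFR = 2.2367

2.24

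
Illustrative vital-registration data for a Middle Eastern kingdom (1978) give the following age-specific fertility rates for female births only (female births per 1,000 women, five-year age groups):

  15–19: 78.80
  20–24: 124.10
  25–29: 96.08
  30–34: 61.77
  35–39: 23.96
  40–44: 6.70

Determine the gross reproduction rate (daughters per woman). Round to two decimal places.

1.96

Sum of female ASFRs = 78.80 + 124.10 + 96.08 + 61.77 + 23.96 + 6.70 = 391.41
GRR = 5 × 391.41 / 1000 = 1.95705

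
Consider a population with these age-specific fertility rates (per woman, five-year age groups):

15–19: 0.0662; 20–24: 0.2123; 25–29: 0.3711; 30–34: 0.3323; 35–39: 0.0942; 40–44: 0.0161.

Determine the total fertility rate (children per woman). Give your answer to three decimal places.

5.461

Sum of ASFRs = 0.0662 + 0.2123 + 0.3711 + 0.3323 + 0.0942 + 0.0161 = 1.0922
TFR = 5 × 1.0922 = 5.461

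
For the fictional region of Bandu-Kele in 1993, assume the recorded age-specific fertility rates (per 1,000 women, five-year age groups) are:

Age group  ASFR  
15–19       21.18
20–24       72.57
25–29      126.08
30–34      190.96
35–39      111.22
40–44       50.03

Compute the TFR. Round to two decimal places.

2.86

Sum of ASFRs = 21.18 + 72.57 + 126.08 + 190.96 + 111.22 + 50.03 = 572.04
TFR = 5 × 572.04 / 1000 = 2.8602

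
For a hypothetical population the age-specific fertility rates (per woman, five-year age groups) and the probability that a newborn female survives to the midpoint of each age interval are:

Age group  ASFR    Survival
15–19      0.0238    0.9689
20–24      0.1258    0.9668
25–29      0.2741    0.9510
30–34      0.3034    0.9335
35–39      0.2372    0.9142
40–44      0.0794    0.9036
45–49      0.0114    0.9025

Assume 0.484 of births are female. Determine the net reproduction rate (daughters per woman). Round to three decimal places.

2.390

Proportion female at birth = 0.484.
Each age group contributes 5 × ASFR × survival:
  15–19: 5 × 0.0238 × 0.9689 = 0.11530
  20–24: 5 × 0.1258 × 0.9668 = 0.60812
  25–29: 5 × 0.2741 × 0.9510 = 1.30335
  30–34: 5 × 0.3034 × 0.9335 = 1.41612
  35–39: 5 × 0.2372 × 0.9142 = 1.08424
  40–44: 5 × 0.0794 × 0.9036 = 0.35873
  45–49: 5 × 0.0114 × 0.9025 = 0.05144
Sum = 4.93730
NRR = 0.484 × 4.93730 = 2.38965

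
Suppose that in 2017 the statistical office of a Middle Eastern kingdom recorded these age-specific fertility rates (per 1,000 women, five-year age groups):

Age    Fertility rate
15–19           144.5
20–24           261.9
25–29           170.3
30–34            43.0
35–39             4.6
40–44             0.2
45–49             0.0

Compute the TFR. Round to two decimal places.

Sum of ASFRs = 144.5 + 261.9 + 170.3 + 43.0 + 4.6 + 0.2 + 0.0 = 624.5
TFR = 5 × 624.5 / 1000 = 3.1225

3.12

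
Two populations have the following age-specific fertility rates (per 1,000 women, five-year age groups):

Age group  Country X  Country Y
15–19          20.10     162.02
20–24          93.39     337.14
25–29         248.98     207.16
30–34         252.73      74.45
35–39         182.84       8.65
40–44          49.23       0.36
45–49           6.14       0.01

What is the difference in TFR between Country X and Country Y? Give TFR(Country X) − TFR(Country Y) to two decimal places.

0.32

Country X:
  Sum of ASFRs = 20.10 + 93.39 + 248.98 + 252.73 + 182.84 + 49.23 + 6.14 = 853.41
  TFR = 5 × 853.41 / 1000 = 4.26705
Country Y:
  Sum of ASFRs = 162.02 + 337.14 + 207.16 + 74.45 + 8.65 + 0.36 + 0.01 = 789.79
  TFR = 5 × 789.79 / 1000 = 3.94895
Difference = 4.26705 − 3.94895 = 0.3181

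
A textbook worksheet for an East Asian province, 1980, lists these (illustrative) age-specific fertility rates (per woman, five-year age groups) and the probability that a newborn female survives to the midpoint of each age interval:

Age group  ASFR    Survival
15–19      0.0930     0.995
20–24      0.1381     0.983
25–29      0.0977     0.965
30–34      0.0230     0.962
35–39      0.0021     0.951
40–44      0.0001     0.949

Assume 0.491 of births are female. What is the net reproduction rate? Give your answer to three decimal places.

0.851

Proportion female at birth = 0.491.
Weighting each age-specific rate by interval width and survival:
  15–19: 5 × 0.0930 × 0.995 = 0.46268
  20–24: 5 × 0.1381 × 0.983 = 0.67876
  25–29: 5 × 0.0977 × 0.965 = 0.47140
  30–34: 5 × 0.0230 × 0.962 = 0.11063
  35–39: 5 × 0.0021 × 0.951 = 0.00999
  40–44: 5 × 0.0001 × 0.949 = 0.00047
Sum = 1.73393
NRR = 0.491 × 1.73393 = 0.85136
With NRR below 1 the population is below replacement fertility.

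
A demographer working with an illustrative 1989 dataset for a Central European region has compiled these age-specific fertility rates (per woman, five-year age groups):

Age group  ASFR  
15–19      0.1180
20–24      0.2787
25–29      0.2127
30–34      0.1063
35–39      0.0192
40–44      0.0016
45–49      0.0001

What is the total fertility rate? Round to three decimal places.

3.683

Sum of ASFRs = 0.1180 + 0.2787 + 0.2127 + 0.1063 + 0.0192 + 0.0016 + 0.0001 = 0.7366
TFR = 5 × 0.7366 = 3.683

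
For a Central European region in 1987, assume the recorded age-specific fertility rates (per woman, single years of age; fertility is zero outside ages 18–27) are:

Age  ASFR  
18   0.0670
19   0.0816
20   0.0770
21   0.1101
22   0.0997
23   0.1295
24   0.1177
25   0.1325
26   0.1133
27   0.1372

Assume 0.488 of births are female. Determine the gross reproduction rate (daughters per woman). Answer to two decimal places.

0.52

Proportion female at birth = 0.488.
Sum of ASFRs = 0.0670 + 0.0816 + 0.0770 + 0.1101 + 0.0997 + 0.1295 + 0.1177 + 0.1325 + 0.1133 + 0.1372 = 1.0656
TFR = 1.0656
GRR = 0.488 × 1.0656 = 0.52001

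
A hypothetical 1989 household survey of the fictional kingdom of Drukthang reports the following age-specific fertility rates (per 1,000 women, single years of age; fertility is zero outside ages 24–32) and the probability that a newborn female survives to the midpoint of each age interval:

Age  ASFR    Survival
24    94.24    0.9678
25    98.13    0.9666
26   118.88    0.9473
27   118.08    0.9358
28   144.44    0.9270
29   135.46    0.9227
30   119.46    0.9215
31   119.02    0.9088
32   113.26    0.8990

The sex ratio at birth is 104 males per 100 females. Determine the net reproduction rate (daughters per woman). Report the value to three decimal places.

Proportion female at birth = 100 / (100 + 104) = 0.49020.
Survival-weighted fertility by age (1·fₓ·Sₓ):
  24: 1 × 94.24/1000 × 0.9678 = 0.09121
  25: 1 × 98.13/1000 × 0.9666 = 0.09485
  26: 1 × 118.88/1000 × 0.9473 = 0.11262
  27: 1 × 118.08/1000 × 0.9358 = 0.11050
  28: 1 × 144.44/1000 × 0.9270 = 0.13390
  29: 1 × 135.46/1000 × 0.9227 = 0.12499
  30: 1 × 119.46/1000 × 0.9215 = 0.11008
  31: 1 × 119.02/1000 × 0.9088 = 0.10817
  32: 1 × 113.26/1000 × 0.8990 = 0.10182
Sum = 0.98814
NRR = 0.49020 × 0.98814 = 0.48439
An NRR under 1 implies long-run decline under these rates.

0.484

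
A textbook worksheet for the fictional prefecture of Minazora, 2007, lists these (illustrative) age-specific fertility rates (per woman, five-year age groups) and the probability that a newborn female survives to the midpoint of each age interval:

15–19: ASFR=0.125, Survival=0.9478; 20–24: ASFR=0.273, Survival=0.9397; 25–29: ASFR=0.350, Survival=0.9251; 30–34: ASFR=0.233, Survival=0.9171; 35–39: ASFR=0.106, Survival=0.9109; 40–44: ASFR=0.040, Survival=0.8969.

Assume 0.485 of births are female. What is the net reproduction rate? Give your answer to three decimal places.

2.534

Proportion female at birth = 0.485.
Survival-weighted fertility by age (5·fₓ·Sₓ):
  15–19: 5 × 0.125 × 0.9478 = 0.59238
  20–24: 5 × 0.273 × 0.9397 = 1.28269
  25–29: 5 × 0.350 × 0.9251 = 1.61893
  30–34: 5 × 0.233 × 0.9171 = 1.06842
  35–39: 5 × 0.106 × 0.9109 = 0.48278
  40–44: 5 × 0.040 × 0.8969 = 0.17938
Sum = 5.22458
NRR = 0.485 × 5.22458 = 2.53392
With NRR above 1 the population is above replacement fertility.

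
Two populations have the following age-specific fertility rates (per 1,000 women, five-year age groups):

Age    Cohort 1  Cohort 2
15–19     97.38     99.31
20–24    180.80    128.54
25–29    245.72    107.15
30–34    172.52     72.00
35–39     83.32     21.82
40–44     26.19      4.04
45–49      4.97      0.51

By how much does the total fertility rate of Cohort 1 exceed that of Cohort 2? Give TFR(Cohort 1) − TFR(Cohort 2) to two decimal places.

1.89

Cohort 1:
  Sum of ASFRs = 97.38 + 180.80 + 245.72 + 172.52 + 83.32 + 26.19 + 4.97 = 810.90
  TFR = 5 × 810.90 / 1000 = 4.0545
Cohort 2:
  Sum of ASFRs = 99.31 + 128.54 + 107.15 + 72.00 + 21.82 + 4.04 + 0.51 = 433.37
  TFR = 5 × 433.37 / 1000 = 2.16685
Difference = 4.0545 − 2.16685 = 1.88765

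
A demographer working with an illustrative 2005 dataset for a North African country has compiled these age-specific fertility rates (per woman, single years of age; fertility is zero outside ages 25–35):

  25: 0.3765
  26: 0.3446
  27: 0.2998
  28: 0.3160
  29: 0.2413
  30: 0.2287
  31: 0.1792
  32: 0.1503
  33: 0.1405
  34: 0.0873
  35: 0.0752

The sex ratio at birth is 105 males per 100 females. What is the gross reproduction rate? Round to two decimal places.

1.19

Proportion female at birth = 100 / (100 + 105) = 0.48780.
Sum of ASFRs = 0.3765 + 0.3446 + 0.2998 + 0.3160 + 0.2413 + 0.2287 + 0.1792 + 0.1503 + 0.1405 + 0.0873 + 0.0752 = 2.4394
TFR = 2.4394
GRR = 0.48780 × 2.4394 = 1.18994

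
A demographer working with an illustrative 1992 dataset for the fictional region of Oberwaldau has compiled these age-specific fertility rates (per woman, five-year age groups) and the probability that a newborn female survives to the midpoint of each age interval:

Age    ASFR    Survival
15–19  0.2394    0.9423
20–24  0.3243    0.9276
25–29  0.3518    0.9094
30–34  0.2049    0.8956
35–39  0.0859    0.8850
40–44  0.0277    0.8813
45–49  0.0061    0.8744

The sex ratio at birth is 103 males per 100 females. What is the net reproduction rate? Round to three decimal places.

Proportion female at birth = 100 / (100 + 103) = 0.49261.
Per-age-group product (5 × ASFR × survival probability):
  15–19: 5 × 0.2394 × 0.9423 = 1.12793
  20–24: 5 × 0.3243 × 0.9276 = 1.50410
  25–29: 5 × 0.3518 × 0.9094 = 1.59963
  30–34: 5 × 0.2049 × 0.8956 = 0.91754
  35–39: 5 × 0.0859 × 0.8850 = 0.38011
  40–44: 5 × 0.0277 × 0.8813 = 0.12206
  45–49: 5 × 0.0061 × 0.8744 = 0.02667
Sum = 5.67804
NRR = 0.49261 × 5.67804 = 2.79706

2.797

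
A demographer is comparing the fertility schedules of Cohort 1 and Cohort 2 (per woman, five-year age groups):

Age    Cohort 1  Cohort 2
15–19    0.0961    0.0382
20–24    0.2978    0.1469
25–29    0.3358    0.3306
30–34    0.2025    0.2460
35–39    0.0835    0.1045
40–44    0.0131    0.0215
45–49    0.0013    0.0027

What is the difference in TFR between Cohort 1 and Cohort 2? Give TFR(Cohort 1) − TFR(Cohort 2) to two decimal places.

0.70

Cohort 1:
  Sum of ASFRs = 0.0961 + 0.2978 + 0.3358 + 0.2025 + 0.0835 + 0.0131 + 0.0013 = 1.0301
  TFR = 5 × 1.0301 = 5.1505
Cohort 2:
  Sum of ASFRs = 0.0382 + 0.1469 + 0.3306 + 0.2460 + 0.1045 + 0.0215 + 0.0027 = 0.8904
  TFR = 5 × 0.8904 = 4.452
Difference = 5.1505 − 4.452 = 0.6985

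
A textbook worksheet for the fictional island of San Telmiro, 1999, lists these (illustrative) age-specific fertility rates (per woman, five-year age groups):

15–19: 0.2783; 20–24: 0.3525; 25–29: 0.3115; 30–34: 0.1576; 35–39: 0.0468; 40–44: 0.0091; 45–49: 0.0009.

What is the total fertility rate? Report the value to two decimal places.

Sum of ASFRs = 0.2783 + 0.3525 + 0.3115 + 0.1576 + 0.0468 + 0.0091 + 0.0009 = 1.1567
TFR = 5 × 1.1567 = 5.7835

5.78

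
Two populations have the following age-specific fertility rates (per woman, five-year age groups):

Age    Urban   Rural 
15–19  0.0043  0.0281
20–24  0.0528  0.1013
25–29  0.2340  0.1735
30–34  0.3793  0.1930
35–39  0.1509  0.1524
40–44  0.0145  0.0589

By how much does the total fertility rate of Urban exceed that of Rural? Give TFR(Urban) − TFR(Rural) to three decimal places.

0.643

Urban:
  Sum of ASFRs = 0.0043 + 0.0528 + 0.2340 + 0.3793 + 0.1509 + 0.0145 = 0.8358
  TFR = 5 × 0.8358 = 4.179
Rural:
  Sum of ASFRs = 0.0281 + 0.1013 + 0.1735 + 0.1930 + 0.1524 + 0.0589 = 0.7072
  TFR = 5 × 0.7072 = 3.536
Difference = 4.179 − 3.536 = 0.643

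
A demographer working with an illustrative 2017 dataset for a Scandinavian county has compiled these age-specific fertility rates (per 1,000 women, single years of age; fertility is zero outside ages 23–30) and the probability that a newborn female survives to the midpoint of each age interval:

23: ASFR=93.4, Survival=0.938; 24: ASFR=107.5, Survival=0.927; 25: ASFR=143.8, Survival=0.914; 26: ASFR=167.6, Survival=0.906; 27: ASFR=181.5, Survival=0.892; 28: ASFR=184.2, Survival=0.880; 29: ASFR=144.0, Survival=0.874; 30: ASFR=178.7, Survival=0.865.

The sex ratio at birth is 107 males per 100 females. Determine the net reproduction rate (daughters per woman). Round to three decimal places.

Proportion female at birth = 100 / (100 + 107) = 0.48309.
Weighting each age-specific rate by interval width and survival:
  23: 1 × 93.4/1000 × 0.938 = 0.08761
  24: 1 × 107.5/1000 × 0.927 = 0.09965
  25: 1 × 143.8/1000 × 0.914 = 0.13143
  26: 1 × 167.6/1000 × 0.906 = 0.15185
  27: 1 × 181.5/1000 × 0.892 = 0.16190
  28: 1 × 184.2/1000 × 0.880 = 0.16210
  29: 1 × 144.0/1000 × 0.874 = 0.12586
  30: 1 × 178.7/1000 × 0.865 = 0.15458
Sum = 1.07498
NRR = 0.48309 × 1.07498 = 0.51931

0.519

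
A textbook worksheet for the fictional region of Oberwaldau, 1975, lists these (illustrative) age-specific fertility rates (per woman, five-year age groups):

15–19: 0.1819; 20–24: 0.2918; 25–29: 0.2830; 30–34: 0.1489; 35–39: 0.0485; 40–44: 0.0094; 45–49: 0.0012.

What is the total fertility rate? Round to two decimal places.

4.82

Sum of ASFRs = 0.1819 + 0.2918 + 0.2830 + 0.1489 + 0.0485 + 0.0094 + 0.0012 = 0.9647
TFR = 5 × 0.9647 = 4.8235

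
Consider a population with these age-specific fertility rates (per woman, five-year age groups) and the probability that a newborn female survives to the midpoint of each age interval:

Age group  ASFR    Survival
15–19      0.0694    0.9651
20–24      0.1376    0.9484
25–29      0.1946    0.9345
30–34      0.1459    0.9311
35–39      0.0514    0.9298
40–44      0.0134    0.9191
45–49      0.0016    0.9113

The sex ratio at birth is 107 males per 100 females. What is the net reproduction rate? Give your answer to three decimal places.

1.393

Proportion female at birth = 100 / (100 + 107) = 0.48309.
Each age group contributes 5 × ASFR × survival:
  15–19: 5 × 0.0694 × 0.9651 = 0.33489
  20–24: 5 × 0.1376 × 0.9484 = 0.65250
  25–29: 5 × 0.1946 × 0.9345 = 0.90927
  30–34: 5 × 0.1459 × 0.9311 = 0.67924
  35–39: 5 × 0.0514 × 0.9298 = 0.23896
  40–44: 5 × 0.0134 × 0.9191 = 0.06158
  45–49: 5 × 0.0016 × 0.9113 = 0.00729
Sum = 2.88373
NRR = 0.48309 × 2.88373 = 1.39310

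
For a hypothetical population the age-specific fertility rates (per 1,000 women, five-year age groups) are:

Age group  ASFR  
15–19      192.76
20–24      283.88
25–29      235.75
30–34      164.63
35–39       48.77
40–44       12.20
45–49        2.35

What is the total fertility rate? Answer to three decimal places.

Sum of ASFRs = 192.76 + 283.88 + 235.75 + 164.63 + 48.77 + 12.20 + 2.35 = 940.34
TFR = 5 × 940.34 / 1000 = 4.7017

4.702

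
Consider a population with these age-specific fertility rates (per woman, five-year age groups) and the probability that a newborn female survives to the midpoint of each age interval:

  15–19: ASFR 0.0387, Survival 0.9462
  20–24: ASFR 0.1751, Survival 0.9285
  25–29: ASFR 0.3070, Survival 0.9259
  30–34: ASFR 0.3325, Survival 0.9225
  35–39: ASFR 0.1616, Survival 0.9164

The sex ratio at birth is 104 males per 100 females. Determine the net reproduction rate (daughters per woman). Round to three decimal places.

Proportion female at birth = 100 / (100 + 104) = 0.49020.
Survival-weighted fertility by age (5·fₓ·Sₓ):
  15–19: 5 × 0.0387 × 0.9462 = 0.18309
  20–24: 5 × 0.1751 × 0.9285 = 0.81290
  25–29: 5 × 0.3070 × 0.9259 = 1.42126
  30–34: 5 × 0.3325 × 0.9225 = 1.53366
  35–39: 5 × 0.1616 × 0.9164 = 0.74045
Sum = 4.69136
NRR = 0.49020 × 4.69136 = 2.29970
An NRR exceeding 1 indicates intrinsic growth under these rates.

2.300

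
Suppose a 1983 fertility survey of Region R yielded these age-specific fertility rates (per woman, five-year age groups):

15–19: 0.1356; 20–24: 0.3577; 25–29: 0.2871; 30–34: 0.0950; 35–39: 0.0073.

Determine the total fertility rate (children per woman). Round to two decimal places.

4.41

Sum of ASFRs = 0.1356 + 0.3577 + 0.2871 + 0.0950 + 0.0073 = 0.8827
TFR = 5 × 0.8827 = 4.4135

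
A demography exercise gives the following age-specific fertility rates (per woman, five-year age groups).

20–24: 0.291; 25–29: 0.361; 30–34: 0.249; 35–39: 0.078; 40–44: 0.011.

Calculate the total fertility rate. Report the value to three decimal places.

4.950

Sum of ASFRs = 0.291 + 0.361 + 0.249 + 0.078 + 0.011 = 0.990
TFR = 5 × 0.990 = 4.95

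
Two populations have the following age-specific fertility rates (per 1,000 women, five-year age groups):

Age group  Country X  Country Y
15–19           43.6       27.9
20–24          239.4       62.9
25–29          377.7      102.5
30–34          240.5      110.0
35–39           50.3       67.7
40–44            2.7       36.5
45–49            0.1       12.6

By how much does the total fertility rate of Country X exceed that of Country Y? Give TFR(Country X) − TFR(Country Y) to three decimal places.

2.671

Country X:
  Sum of ASFRs = 43.6 + 239.4 + 377.7 + 240.5 + 50.3 + 2.7 + 0.1 = 954.3
  TFR = 5 × 954.3 / 1000 = 4.7715
Country Y:
  Sum of ASFRs = 27.9 + 62.9 + 102.5 + 110.0 + 67.7 + 36.5 + 12.6 = 420.1
  TFR = 5 × 420.1 / 1000 = 2.1005
Difference = 4.7715 − 2.1005 = 2.671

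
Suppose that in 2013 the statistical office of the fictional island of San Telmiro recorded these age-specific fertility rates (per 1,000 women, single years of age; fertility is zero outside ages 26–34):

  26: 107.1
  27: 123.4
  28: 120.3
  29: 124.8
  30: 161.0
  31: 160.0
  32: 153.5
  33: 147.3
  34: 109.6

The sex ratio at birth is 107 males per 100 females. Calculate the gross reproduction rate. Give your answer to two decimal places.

0.58

Proportion female at birth = 100 / (100 + 107) = 0.48309.
Sum of ASFRs = 107.1 + 123.4 + 120.3 + 124.8 + 161.0 + 160.0 + 153.5 + 147.3 + 109.6 = 1207.0
TFR = 1207.0 / 1000 = 1.207
GRR = 0.48309 × 1.207 = 0.58309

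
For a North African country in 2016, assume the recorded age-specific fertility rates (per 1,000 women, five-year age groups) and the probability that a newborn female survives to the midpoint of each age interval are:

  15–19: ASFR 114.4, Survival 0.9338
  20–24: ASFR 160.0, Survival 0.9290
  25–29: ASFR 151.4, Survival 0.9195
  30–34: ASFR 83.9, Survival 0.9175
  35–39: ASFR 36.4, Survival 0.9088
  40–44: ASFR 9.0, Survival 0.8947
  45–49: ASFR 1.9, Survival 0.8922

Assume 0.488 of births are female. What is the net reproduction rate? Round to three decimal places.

Proportion female at birth = 0.488.
Weighting each age-specific rate by interval width and survival:
  15–19: 5 × 114.4/1000 × 0.9338 = 0.53413
  20–24: 5 × 160.0/1000 × 0.9290 = 0.74320
  25–29: 5 × 151.4/1000 × 0.9195 = 0.69606
  30–34: 5 × 83.9/1000 × 0.9175 = 0.38489
  35–39: 5 × 36.4/1000 × 0.9088 = 0.16540
  40–44: 5 × 9.0/1000 × 0.8947 = 0.04026
  45–49: 5 × 1.9/1000 × 0.8922 = 0.00848
Sum = 2.57242
NRR = 0.488 × 2.57242 = 1.25534

1.255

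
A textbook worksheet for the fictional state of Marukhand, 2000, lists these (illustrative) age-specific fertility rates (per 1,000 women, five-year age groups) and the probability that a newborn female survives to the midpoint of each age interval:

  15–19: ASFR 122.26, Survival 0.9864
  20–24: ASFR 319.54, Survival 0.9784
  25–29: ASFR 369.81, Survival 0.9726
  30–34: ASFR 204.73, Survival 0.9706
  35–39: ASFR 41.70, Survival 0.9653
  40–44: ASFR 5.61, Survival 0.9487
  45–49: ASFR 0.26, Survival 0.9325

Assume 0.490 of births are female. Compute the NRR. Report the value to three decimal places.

Proportion female at birth = 0.490.
Weighting each age-specific rate by interval width and survival:
  15–19: 5 × 122.26/1000 × 0.9864 = 0.60299
  20–24: 5 × 319.54/1000 × 0.9784 = 1.56319
  25–29: 5 × 369.81/1000 × 0.9726 = 1.79839
  30–34: 5 × 204.73/1000 × 0.9706 = 0.99355
  35–39: 5 × 41.70/1000 × 0.9653 = 0.20127
  40–44: 5 × 5.61/1000 × 0.9487 = 0.02661
  45–49: 5 × 0.26/1000 × 0.9325 = 0.00121
Sum = 5.18721
NRR = 0.490 × 5.18721 = 2.54173
An NRR exceeding 1 indicates intrinsic growth under these rates.

2.542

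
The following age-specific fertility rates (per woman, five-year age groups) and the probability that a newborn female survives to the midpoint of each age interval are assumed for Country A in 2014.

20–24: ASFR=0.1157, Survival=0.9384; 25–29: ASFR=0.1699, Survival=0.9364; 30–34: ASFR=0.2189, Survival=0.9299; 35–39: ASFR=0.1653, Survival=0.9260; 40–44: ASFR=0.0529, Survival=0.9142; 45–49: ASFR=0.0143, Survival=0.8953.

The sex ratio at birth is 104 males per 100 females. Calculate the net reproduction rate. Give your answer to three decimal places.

Proportion female at birth = 100 / (100 + 104) = 0.49020.
Each age group contributes 5 × ASFR × survival:
  20–24: 5 × 0.1157 × 0.9384 = 0.54286
  25–29: 5 × 0.1699 × 0.9364 = 0.79547
  30–34: 5 × 0.2189 × 0.9299 = 1.01778
  35–39: 5 × 0.1653 × 0.9260 = 0.76534
  40–44: 5 × 0.0529 × 0.9142 = 0.24181
  45–49: 5 × 0.0143 × 0.8953 = 0.06401
Sum = 3.42727
NRR = 0.49020 × 3.42727 = 1.68005

1.680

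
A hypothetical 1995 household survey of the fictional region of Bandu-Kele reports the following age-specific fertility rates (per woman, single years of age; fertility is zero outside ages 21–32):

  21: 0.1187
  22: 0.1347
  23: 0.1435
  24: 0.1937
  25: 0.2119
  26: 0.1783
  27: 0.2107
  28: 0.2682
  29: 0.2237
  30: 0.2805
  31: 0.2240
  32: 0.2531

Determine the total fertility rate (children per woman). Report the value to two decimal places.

2.44

Sum of ASFRs = 0.1187 + 0.1347 + 0.1435 + 0.1937 + 0.2119 + 0.1783 + 0.2107 + 0.2682 + 0.2237 + 0.2805 + 0.2240 + 0.2531 = 2.4410
TFR = 2.441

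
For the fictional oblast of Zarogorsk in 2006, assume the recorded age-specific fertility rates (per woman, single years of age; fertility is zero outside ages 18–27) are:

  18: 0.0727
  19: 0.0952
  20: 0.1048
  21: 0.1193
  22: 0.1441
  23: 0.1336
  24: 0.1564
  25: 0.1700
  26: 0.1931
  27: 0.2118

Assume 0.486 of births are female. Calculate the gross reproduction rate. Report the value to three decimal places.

Proportion female at birth = 0.486.
Sum of ASFRs = 0.0727 + 0.0952 + 0.1048 + 0.1193 + 0.1441 + 0.1336 + 0.1564 + 0.1700 + 0.1931 + 0.2118 = 1.4010
TFR = 1.401
GRR = 0.486 × 1.401 = 0.68089

0.681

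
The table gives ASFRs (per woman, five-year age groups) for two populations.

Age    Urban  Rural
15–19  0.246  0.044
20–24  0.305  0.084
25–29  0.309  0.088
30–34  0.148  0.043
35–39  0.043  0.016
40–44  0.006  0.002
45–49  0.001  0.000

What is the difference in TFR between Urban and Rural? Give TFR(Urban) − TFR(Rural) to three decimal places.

Urban:
  Sum of ASFRs = 0.246 + 0.305 + 0.309 + 0.148 + 0.043 + 0.006 + 0.001 = 1.058
  TFR = 5 × 1.058 = 5.29
Rural:
  Sum of ASFRs = 0.044 + 0.084 + 0.088 + 0.043 + 0.016 + 0.002 + 0.000 = 0.277
  TFR = 5 × 0.277 = 1.385
Difference = 5.29 − 1.385 = 3.905

3.905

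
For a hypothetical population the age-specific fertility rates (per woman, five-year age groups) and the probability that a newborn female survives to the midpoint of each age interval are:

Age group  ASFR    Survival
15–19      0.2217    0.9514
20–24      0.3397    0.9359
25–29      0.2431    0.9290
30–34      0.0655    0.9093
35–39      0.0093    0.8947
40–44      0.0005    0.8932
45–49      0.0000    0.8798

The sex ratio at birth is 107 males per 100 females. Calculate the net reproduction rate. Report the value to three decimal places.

1.988

Proportion female at birth = 100 / (100 + 107) = 0.48309.
Weighting each age-specific rate by interval width and survival:
  15–19: 5 × 0.2217 × 0.9514 = 1.05463
  20–24: 5 × 0.3397 × 0.9359 = 1.58963
  25–29: 5 × 0.2431 × 0.9290 = 1.12920
  30–34: 5 × 0.0655 × 0.9093 = 0.29780
  35–39: 5 × 0.0093 × 0.8947 = 0.04160
  40–44: 5 × 0.0005 × 0.8932 = 0.00223
  45–49: 5 × 0.0000 × 0.8798 = 0.00000
Sum = 4.11509
NRR = 0.48309 × 4.11509 = 1.98796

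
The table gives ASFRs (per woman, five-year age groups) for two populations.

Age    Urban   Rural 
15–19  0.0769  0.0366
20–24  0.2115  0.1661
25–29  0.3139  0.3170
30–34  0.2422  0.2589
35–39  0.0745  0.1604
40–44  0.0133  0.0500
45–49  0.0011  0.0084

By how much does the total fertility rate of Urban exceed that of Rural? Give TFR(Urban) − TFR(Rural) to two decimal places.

Urban:
  Sum of ASFRs = 0.0769 + 0.2115 + 0.3139 + 0.2422 + 0.0745 + 0.0133 + 0.0011 = 0.9334
  TFR = 5 × 0.9334 = 4.667
Rural:
  Sum of ASFRs = 0.0366 + 0.1661 + 0.3170 + 0.2589 + 0.1604 + 0.0500 + 0.0084 = 0.9974
  TFR = 5 × 0.9974 = 4.987
Difference = 4.667 − 4.987 = -0.32

-0.32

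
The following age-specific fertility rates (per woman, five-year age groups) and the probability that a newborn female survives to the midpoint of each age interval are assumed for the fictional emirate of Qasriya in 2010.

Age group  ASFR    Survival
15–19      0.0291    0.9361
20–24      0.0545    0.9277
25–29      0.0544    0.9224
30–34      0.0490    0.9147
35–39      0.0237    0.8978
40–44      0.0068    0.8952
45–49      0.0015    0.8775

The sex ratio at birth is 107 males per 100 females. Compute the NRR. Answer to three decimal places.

Proportion female at birth = 100 / (100 + 107) = 0.48309.
Survival-weighted fertility by age (5·fₓ·Sₓ):
  15–19: 5 × 0.0291 × 0.9361 = 0.13620
  20–24: 5 × 0.0545 × 0.9277 = 0.25280
  25–29: 5 × 0.0544 × 0.9224 = 0.25089
  30–34: 5 × 0.0490 × 0.9147 = 0.22410
  35–39: 5 × 0.0237 × 0.8978 = 0.10639
  40–44: 5 × 0.0068 × 0.8952 = 0.03044
  45–49: 5 × 0.0015 × 0.8775 = 0.00658
Sum = 1.00740
NRR = 0.48309 × 1.00740 = 0.48666
NRR < 1, so the cohort does not fully replace itself.

0.487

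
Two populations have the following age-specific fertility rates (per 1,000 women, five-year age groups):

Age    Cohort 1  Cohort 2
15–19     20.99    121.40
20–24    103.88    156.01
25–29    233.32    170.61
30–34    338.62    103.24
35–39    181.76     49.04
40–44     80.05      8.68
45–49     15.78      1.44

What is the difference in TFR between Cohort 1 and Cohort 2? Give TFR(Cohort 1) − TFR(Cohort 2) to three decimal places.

1.820

Cohort 1:
  Sum of ASFRs = 20.99 + 103.88 + 233.32 + 338.62 + 181.76 + 80.05 + 15.78 = 974.40
  TFR = 5 × 974.40 / 1000 = 4.872
Cohort 2:
  Sum of ASFRs = 121.40 + 156.01 + 170.61 + 103.24 + 49.04 + 8.68 + 1.44 = 610.42
  TFR = 5 × 610.42 / 1000 = 3.0521
Difference = 4.872 − 3.0521 = 1.8199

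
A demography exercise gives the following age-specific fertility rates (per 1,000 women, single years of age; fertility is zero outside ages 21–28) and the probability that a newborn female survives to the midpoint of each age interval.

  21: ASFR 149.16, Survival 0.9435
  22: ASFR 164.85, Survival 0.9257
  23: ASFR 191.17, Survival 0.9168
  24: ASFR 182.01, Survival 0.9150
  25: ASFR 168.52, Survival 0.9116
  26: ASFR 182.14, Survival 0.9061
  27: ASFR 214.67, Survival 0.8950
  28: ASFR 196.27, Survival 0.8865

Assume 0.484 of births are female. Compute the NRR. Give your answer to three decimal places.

Proportion female at birth = 0.484.
Per-age-group product (1 × ASFR × survival probability):
  21: 1 × 149.16/1000 × 0.9435 = 0.14073
  22: 1 × 164.85/1000 × 0.9257 = 0.15260
  23: 1 × 191.17/1000 × 0.9168 = 0.17526
  24: 1 × 182.01/1000 × 0.9150 = 0.16654
  25: 1 × 168.52/1000 × 0.9116 = 0.15362
  26: 1 × 182.14/1000 × 0.9061 = 0.16504
  27: 1 × 214.67/1000 × 0.8950 = 0.19213
  28: 1 × 196.27/1000 × 0.8865 = 0.17399
Sum = 1.31991
NRR = 0.484 × 1.31991 = 0.63884

0.639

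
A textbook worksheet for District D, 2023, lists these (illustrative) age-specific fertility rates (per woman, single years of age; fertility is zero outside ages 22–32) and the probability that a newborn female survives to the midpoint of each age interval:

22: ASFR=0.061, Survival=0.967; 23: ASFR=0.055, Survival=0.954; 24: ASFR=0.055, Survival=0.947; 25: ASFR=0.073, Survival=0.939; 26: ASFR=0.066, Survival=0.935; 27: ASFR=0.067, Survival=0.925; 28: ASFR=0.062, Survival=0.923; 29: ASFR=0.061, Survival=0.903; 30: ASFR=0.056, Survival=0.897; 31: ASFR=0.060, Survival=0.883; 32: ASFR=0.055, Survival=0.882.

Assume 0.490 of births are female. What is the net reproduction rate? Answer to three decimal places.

0.304

Proportion female at birth = 0.490.
Survival-weighted fertility by age (1·fₓ·Sₓ):
  22: 1 × 0.061 × 0.967 = 0.05899
  23: 1 × 0.055 × 0.954 = 0.05247
  24: 1 × 0.055 × 0.947 = 0.05209
  25: 1 × 0.073 × 0.939 = 0.06855
  26: 1 × 0.066 × 0.935 = 0.06171
  27: 1 × 0.067 × 0.925 = 0.06198
  28: 1 × 0.062 × 0.923 = 0.05723
  29: 1 × 0.061 × 0.903 = 0.05508
  30: 1 × 0.056 × 0.897 = 0.05023
  31: 1 × 0.060 × 0.883 = 0.05298
  32: 1 × 0.055 × 0.882 = 0.04851
Sum = 0.61982
NRR = 0.490 × 0.61982 = 0.30371
NRR < 1, so the cohort does not fully replace itself.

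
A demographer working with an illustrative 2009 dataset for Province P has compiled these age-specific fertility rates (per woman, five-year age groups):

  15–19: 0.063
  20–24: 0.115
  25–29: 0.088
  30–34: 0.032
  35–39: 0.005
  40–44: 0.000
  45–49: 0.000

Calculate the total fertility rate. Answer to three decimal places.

Sum of ASFRs = 0.063 + 0.115 + 0.088 + 0.032 + 0.005 + 0.000 + 0.000 = 0.303
TFR = 5 × 0.303 = 1.515

1.515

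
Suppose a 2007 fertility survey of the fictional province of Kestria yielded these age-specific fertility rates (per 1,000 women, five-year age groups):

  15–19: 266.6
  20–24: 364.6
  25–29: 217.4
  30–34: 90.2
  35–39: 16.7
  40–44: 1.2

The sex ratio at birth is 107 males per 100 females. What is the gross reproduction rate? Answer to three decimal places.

2.311

Proportion female at birth = 100 / (100 + 107) = 0.48309.
Sum of ASFRs = 266.6 + 364.6 + 217.4 + 90.2 + 16.7 + 1.2 = 956.7
TFR = 5 × 956.7 / 1000 = 4.7835
GRR = 0.48309 × 4.7835 = 2.31086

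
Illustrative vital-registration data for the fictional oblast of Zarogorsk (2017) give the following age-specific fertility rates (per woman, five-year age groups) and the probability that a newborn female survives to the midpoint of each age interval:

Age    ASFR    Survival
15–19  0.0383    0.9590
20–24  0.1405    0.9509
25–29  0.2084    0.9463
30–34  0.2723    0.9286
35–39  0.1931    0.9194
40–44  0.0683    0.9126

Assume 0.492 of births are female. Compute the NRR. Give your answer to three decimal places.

2.116

Proportion female at birth = 0.492.
Survival-weighted fertility by age (5·fₓ·Sₓ):
  15–19: 5 × 0.0383 × 0.9590 = 0.18365
  20–24: 5 × 0.1405 × 0.9509 = 0.66801
  25–29: 5 × 0.2084 × 0.9463 = 0.98604
  30–34: 5 × 0.2723 × 0.9286 = 1.26429
  35–39: 5 × 0.1931 × 0.9194 = 0.88768
  40–44: 5 × 0.0683 × 0.9126 = 0.31165
Sum = 4.30132
NRR = 0.492 × 4.30132 = 2.11625
An NRR exceeding 1 indicates intrinsic growth under these rates.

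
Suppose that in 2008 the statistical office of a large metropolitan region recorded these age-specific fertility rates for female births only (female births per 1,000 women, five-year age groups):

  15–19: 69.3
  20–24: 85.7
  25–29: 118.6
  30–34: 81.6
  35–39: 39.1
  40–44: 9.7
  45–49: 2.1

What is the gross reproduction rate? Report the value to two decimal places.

Sum of female ASFRs = 69.3 + 85.7 + 118.6 + 81.6 + 39.1 + 9.7 + 2.1 = 406.1
GRR = 5 × 406.1 / 1000 = 2.0305

2.03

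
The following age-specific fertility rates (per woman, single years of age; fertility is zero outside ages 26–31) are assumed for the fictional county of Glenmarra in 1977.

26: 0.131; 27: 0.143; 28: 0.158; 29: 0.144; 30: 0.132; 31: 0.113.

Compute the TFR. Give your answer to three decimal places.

0.821

Sum of ASFRs = 0.131 + 0.143 + 0.158 + 0.144 + 0.132 + 0.113 = 0.821
TFR = 0.821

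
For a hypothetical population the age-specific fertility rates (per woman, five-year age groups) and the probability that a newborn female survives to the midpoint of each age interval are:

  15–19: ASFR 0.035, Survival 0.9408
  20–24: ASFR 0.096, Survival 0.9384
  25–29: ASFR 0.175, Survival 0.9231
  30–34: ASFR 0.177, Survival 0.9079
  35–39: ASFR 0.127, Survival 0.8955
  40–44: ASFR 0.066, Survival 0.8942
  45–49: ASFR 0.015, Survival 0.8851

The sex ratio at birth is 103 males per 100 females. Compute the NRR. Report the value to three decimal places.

1.555

Proportion female at birth = 100 / (100 + 103) = 0.49261.
Survival-weighted fertility by age (5·fₓ·Sₓ):
  15–19: 5 × 0.035 × 0.9408 = 0.16464
  20–24: 5 × 0.096 × 0.9384 = 0.45043
  25–29: 5 × 0.175 × 0.9231 = 0.80771
  30–34: 5 × 0.177 × 0.9079 = 0.80349
  35–39: 5 × 0.127 × 0.8955 = 0.56864
  40–44: 5 × 0.066 × 0.8942 = 0.29509
  45–49: 5 × 0.015 × 0.8851 = 0.06638
Sum = 3.15638
NRR = 0.49261 × 3.15638 = 1.55486
With NRR above 1 the population is above replacement fertility.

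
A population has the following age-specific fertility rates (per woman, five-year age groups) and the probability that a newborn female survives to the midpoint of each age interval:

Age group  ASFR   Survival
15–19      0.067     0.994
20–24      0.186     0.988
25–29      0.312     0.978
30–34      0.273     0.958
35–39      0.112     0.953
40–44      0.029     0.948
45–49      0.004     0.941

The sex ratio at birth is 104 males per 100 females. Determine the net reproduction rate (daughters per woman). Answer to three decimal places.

Proportion female at birth = 100 / (100 + 104) = 0.49020.
Weighting each age-specific rate by interval width and survival:
  15–19: 5 × 0.067 × 0.994 = 0.33299
  20–24: 5 × 0.186 × 0.988 = 0.91884
  25–29: 5 × 0.312 × 0.978 = 1.52568
  30–34: 5 × 0.273 × 0.958 = 1.30767
  35–39: 5 × 0.112 × 0.953 = 0.53368
  40–44: 5 × 0.029 × 0.948 = 0.13746
  45–49: 5 × 0.004 × 0.941 = 0.01882
Sum = 4.77514
NRR = 0.49020 × 4.77514 = 2.34077

2.341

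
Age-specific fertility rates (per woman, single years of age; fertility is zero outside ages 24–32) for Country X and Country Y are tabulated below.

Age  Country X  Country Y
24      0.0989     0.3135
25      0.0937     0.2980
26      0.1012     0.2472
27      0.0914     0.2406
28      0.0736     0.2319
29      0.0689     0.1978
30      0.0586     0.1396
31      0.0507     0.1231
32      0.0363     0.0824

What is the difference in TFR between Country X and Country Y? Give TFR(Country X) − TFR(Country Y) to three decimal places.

Country X:
  Sum of ASFRs = 0.0989 + 0.0937 + 0.1012 + 0.0914 + 0.0736 + 0.0689 + 0.0586 + 0.0507 + 0.0363 = 0.6733
  TFR = 0.6733
Country Y:
  Sum of ASFRs = 0.3135 + 0.2980 + 0.2472 + 0.2406 + 0.2319 + 0.1978 + 0.1396 + 0.1231 + 0.0824 = 1.8741
  TFR = 1.8741
Difference = 0.6733 − 1.8741 = -1.2008

-1.201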